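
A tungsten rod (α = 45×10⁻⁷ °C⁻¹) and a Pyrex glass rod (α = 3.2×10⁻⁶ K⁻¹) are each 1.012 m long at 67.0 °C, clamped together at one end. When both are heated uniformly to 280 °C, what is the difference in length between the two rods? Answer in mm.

ΔT = 213.0 K
tungsten: ΔL = 45×10⁻⁷ × 1.012 m × 213.0 = 9.7000×10⁻⁴ m = 0.97000 mm
Pyrex glass: ΔL = 3.2×10⁻⁶ × 1.012 m × 213.0 = 6.8978×10⁻⁴ m = 0.68978 mm
difference = 0.97000 − 0.68978 = 0.28022 mm

0.280 mm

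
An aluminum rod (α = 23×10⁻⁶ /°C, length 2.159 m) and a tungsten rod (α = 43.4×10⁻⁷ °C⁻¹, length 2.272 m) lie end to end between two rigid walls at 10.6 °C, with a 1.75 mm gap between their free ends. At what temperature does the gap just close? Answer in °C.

T = 40.0 °C

α₁L₁ = 4.9657×10⁻⁵ m/K, α₂L₂ = 9.86048×10⁻⁶ m/K → total 5.951748×10⁻⁵ m/K
ΔT = g/(α₁L₁+α₂L₂) = 1.75×10⁻³ / 5.951748×10⁻⁵ = 29.403 K
T = 10.6 + 29.403 = 40.003 °C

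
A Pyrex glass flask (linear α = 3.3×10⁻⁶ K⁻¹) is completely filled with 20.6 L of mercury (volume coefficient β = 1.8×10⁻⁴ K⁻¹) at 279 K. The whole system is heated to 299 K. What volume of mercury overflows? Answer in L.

0.0701 L

The flask also expands: β_container ≈ 3α = 9.9×10⁻⁶ /K
Net overflow = V₀(β_liq − 3α_cont)ΔT
β − 3α = 1.80×10⁻⁴ − 9.9×10⁻⁶ = 1.701×10⁻⁴ /K; ΔT = 20 K
ΔV = 20.6 × 1.701×10⁻⁴ × 20 = 0.0701 L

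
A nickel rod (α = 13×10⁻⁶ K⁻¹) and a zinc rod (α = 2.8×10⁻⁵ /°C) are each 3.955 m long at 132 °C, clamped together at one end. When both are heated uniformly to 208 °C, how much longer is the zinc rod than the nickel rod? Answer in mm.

4.51 mm

ΔT = 76 K
nickel: ΔL = 13×10⁻⁶ × 3.955 m × 76 = 3.9075×10⁻³ m = 3.9075 mm
zinc: ΔL = 2.8×10⁻⁵ × 3.955 m × 76 = 8.4162×10⁻³ m = 8.4162 mm
difference = 8.4162 − 3.9075 = 4.5087 mm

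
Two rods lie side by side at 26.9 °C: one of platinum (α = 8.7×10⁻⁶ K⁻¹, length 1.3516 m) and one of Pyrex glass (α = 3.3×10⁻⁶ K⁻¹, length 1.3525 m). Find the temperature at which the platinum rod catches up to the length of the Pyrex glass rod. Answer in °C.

L₁(1 + α₁ΔT) = L₂(1 + α₂ΔT) ⇒ ΔT = (L₂ − L₁)/(α₁L₁ − α₂L₂)
L₂ − L₁ = 1.3525 − 1.3516 = 9.00×10⁻⁴ m
α₁L₁ − α₂L₂ = 8.7×10⁻⁶×1.3516 − 3.3×10⁻⁶×1.3525 = 7.29567×10⁻⁶ m/K
ΔT = 9.00×10⁻⁴ / 7.29567×10⁻⁶ = 123.361 K
T = 26.9 + 123.361 = 150.261 °C

T = 150.3 °C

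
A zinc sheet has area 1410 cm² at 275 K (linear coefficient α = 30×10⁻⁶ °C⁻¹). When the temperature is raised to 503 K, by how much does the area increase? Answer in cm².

ΔA = 19.3 cm²

Area coefficient ≈ 2α; |ΔT| = 228 K
ΔA = 2αA₀ΔT = 2(30×10⁻⁶)(1410)(228) = 19.3 cm²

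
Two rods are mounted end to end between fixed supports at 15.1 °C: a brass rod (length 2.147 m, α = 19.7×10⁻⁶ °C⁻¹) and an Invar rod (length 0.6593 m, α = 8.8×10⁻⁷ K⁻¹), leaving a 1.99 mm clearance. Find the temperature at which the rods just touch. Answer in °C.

T = 61.5 °C

α₁L₁ = 4.22959×10⁻⁵ m/K, α₂L₂ = 5.80184×10⁻⁷ m/K → total 4.2876084×10⁻⁵ m/K
ΔT = g/(α₁L₁+α₂L₂) = 1.99×10⁻³ / 4.2876084×10⁻⁵ = 46.413 K
T = 15.1 + 46.413 = 61.513 °C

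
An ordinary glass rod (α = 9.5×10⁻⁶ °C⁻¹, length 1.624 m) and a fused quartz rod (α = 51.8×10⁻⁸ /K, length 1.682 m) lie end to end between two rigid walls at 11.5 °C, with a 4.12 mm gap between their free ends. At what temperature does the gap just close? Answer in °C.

T = 264 °C

Gap closes when ΔL₁ + ΔL₂ = 4.12 mm = 4.12×10⁻³ m
(α₁L₁ + α₂L₂)ΔT = g
α₁L₁ + α₂L₂ = 9.5×10⁻⁶×1.624 + 51.8×10⁻⁸×1.682 = 1.6299276×10⁻⁵ m/K
ΔT = 4.12×10⁻³ / 1.6299276×10⁻⁵ = 252.77 K
T = 11.5 + 252.77 = 264.27 °C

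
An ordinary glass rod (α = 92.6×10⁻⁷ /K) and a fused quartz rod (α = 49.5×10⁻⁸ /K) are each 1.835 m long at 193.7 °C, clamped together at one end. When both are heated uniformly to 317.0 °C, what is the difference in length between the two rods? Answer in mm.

ΔT = 123.3 K
ordinary glass: ΔL = 92.6×10⁻⁷ × 1.835 m × 123.3 = 2.0951×10⁻³ m = 2.0951 mm
fused quartz: ΔL = 49.5×10⁻⁸ × 1.835 m × 123.3 = 1.1200×10⁻⁴ m = 0.11200 mm
difference = 2.0951 − 0.11200 = 1.9831 mm

1.98 mm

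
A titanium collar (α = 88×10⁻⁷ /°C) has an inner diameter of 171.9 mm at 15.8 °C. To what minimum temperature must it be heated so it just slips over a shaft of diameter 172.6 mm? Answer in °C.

T = 479 °C

Required Δd = 172.6 − 171.9 = 0.7 mm
Δd = αd₀ΔT ⇒ ΔT = Δd/(αd₀) = 0.7 / (88×10⁻⁷ × 171.9) = 462.74 K
T_min = 15.8 + 462.74 = 478.54 °C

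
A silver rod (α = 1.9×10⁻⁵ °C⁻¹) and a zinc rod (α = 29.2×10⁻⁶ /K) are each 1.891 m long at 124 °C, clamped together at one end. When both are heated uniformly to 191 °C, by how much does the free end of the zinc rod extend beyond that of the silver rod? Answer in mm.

ΔT = 67 K
silver: ΔL = 1.9×10⁻⁵ × 1.891 m × 67 = 2.4072×10⁻³ m = 2.4072 mm
zinc: ΔL = 29.2×10⁻⁶ × 1.891 m × 67 = 3.6996×10⁻³ m = 3.6996 mm
difference = 3.6996 − 2.4072 = 1.2924 mm

1.29 mm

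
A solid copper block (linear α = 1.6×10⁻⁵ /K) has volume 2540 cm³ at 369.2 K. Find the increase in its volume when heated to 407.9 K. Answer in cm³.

Isotropic solid: β ≈ 3α = 4.8×10⁻⁵ /K; ΔT = 38.7 K
ΔV = 3αV₀ΔT = 3(1.6×10⁻⁵)(2540)(38.7) = 4.72 cm³

ΔV = 4.72 cm³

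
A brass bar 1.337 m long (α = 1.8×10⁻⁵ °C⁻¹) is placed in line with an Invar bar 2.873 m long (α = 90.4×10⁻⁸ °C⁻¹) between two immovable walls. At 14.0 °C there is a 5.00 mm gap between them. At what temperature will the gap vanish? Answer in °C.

T = 202 °C

Gap closes when ΔL₁ + ΔL₂ = 5.00 mm = 5.00×10⁻³ m
(α₁L₁ + α₂L₂)ΔT = g
α₁L₁ + α₂L₂ = 1.8×10⁻⁵×1.337 + 90.4×10⁻⁸×2.873 = 2.6663192×10⁻⁵ m/K
ΔT = 5.00×10⁻³ / 2.6663192×10⁻⁵ = 187.52 K
T = 14.0 + 187.52 = 201.52 °C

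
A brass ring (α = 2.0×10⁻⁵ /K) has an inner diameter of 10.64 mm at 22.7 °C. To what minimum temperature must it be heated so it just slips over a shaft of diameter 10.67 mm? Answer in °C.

T = 164 °C

Required Δd = 10.67 − 10.64 = 0.03 mm
Δd = αd₀ΔT ⇒ ΔT = Δd/(αd₀) = 0.03 / (2.0×10⁻⁵ × 10.64) = 140.98 K
T_min = 22.7 + 140.98 = 163.68 °C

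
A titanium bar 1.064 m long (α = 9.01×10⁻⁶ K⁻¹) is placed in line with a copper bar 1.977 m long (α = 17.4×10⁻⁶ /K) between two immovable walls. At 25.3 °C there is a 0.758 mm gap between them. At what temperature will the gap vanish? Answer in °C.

T = 42.5 °C

α₁L₁ = 9.58664×10⁻⁶ m/K, α₂L₂ = 3.43998×10⁻⁵ m/K → total 4.398644×10⁻⁵ m/K
ΔT = g/(α₁L₁+α₂L₂) = 7.58×10⁻⁴ / 4.398644×10⁻⁵ = 17.233 K
T = 25.3 + 17.233 = 42.533 °C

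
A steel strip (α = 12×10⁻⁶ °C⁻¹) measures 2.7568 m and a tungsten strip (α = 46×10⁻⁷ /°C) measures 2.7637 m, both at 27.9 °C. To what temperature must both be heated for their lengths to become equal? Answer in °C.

L₁(1 + α₁ΔT) = L₂(1 + α₂ΔT) ⇒ ΔT = (L₂ − L₁)/(α₁L₁ − α₂L₂)
L₂ − L₁ = 2.7637 − 2.7568 = 6.90×10⁻³ m
α₁L₁ − α₂L₂ = 12×10⁻⁶×2.7568 − 46×10⁻⁷×2.7637 = 2.036858×10⁻⁵ m/K
ΔT = 6.90×10⁻³ / 2.036858×10⁻⁵ = 338.757 K
T = 27.9 + 338.757 = 366.657 °C

T = 366.7 °C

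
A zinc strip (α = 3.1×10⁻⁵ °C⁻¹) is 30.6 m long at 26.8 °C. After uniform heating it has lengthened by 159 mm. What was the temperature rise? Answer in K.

ΔL = αL₀ΔT ⇒ ΔT = ΔL / (αL₀)
ΔT = 159×10⁻³ m / (3.1×10⁻⁵ × 30.6 m) = 167.62 K

ΔT = 168 K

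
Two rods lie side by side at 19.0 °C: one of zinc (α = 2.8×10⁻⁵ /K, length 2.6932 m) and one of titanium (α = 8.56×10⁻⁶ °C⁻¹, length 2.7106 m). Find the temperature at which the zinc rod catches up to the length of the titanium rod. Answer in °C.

T = 352.3 °C

Equal length when α₁L₁ΔT − α₂L₂ΔT = L₂ − L₁ = 1.74×10⁻² m
α₁L₁ = 7.54096×10⁻⁵, α₂L₂ = 2.3202736×10⁻⁵ → Δ(αL) = 5.2206864×10⁻⁵ m/K
ΔT = 1.74×10⁻² / 5.2206864×10⁻⁵ = 333.290 K, so T = 19.0 + 333.290 = 352.290 °C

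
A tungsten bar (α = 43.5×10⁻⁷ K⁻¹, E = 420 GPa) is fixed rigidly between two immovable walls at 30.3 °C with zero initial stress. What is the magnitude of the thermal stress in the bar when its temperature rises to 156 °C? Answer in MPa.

Fully constrained: the free strain ε = αΔT is blocked, so σ = Eε = EαΔT.
|ΔT| = 125.7 K
σ = 420×10⁹ × 43.5×10⁻⁷ × 125.7 = 2.30×10⁸ Pa

σ = 230 MPa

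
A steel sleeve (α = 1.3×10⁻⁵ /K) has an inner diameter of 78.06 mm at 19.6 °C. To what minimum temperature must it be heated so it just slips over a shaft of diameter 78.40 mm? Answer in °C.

T = 355 °C

Required Δd = 78.40 − 78.06 = 0.34 mm
Δd = αd₀ΔT ⇒ ΔT = Δd/(αd₀) = 0.34 / (1.3×10⁻⁵ × 78.06) = 335.05 K
T_min = 19.6 + 335.05 = 354.65 °C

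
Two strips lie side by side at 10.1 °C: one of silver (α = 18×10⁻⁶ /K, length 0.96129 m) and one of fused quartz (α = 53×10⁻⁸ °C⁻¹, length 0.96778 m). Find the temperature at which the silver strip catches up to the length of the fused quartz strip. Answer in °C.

L₁(1 + α₁ΔT) = L₂(1 + α₂ΔT) ⇒ ΔT = (L₂ − L₁)/(α₁L₁ − α₂L₂)
L₂ − L₁ = 0.96778 − 0.96129 = 6.49×10⁻³ m
α₁L₁ − α₂L₂ = 18×10⁻⁶×0.96129 − 53×10⁻⁸×0.96778 = 1.67902966×10⁻⁵ m/K
ΔT = 6.49×10⁻³ / 1.67902966×10⁻⁵ = 386.533 K
T = 10.1 + 386.533 = 396.633 °C

T = 396.6 °C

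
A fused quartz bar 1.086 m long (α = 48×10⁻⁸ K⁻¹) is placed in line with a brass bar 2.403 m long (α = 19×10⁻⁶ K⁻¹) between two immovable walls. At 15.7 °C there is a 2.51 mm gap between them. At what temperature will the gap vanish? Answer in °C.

α₁L₁ = 5.2128×10⁻⁷ m/K, α₂L₂ = 4.5657×10⁻⁵ m/K → total 4.617828×10⁻⁵ m/K
ΔT = g/(α₁L₁+α₂L₂) = 2.51×10⁻³ / 4.617828×10⁻⁵ = 54.355 K
T = 15.7 + 54.355 = 70.055 °C

T = 70.1 °C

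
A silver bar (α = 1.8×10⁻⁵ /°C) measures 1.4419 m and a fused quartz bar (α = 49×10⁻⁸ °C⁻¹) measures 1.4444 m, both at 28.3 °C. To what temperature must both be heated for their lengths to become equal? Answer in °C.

L₁(1 + α₁ΔT) = L₂(1 + α₂ΔT) ⇒ ΔT = (L₂ − L₁)/(α₁L₁ − α₂L₂)
L₂ − L₁ = 1.4444 − 1.4419 = 2.50×10⁻³ m
α₁L₁ − α₂L₂ = 1.8×10⁻⁵×1.4419 − 49×10⁻⁸×1.4444 = 2.5246444×10⁻⁵ m/K
ΔT = 2.50×10⁻³ / 2.5246444×10⁻⁵ = 99.024 K
T = 28.3 + 99.024 = 127.324 °C

T = 127.3 °C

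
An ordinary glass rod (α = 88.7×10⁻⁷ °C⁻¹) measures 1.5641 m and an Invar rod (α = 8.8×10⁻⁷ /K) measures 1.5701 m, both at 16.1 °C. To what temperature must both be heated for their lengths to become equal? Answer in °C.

T = 496.4 °C

L₁(1 + α₁ΔT) = L₂(1 + α₂ΔT) ⇒ ΔT = (L₂ − L₁)/(α₁L₁ − α₂L₂)
L₂ − L₁ = 1.5701 − 1.5641 = 6.00×10⁻³ m
α₁L₁ − α₂L₂ = 88.7×10⁻⁷×1.5641 − 8.8×10⁻⁷×1.5701 = 1.2491879×10⁻⁵ m/K
ΔT = 6.00×10⁻³ / 1.2491879×10⁻⁵ = 480.312 K
T = 16.1 + 480.312 = 496.412 °C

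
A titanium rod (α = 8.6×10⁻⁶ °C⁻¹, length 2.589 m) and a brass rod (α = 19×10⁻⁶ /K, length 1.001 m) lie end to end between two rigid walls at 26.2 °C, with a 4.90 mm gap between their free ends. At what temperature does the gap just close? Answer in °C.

Gap closes when ΔL₁ + ΔL₂ = 4.90 mm = 4.90×10⁻³ m
(α₁L₁ + α₂L₂)ΔT = g
α₁L₁ + α₂L₂ = 8.6×10⁻⁶×2.589 + 19×10⁻⁶×1.001 = 4.12844×10⁻⁵ m/K
ΔT = 4.90×10⁻³ / 4.12844×10⁻⁵ = 118.69 K
T = 26.2 + 118.69 = 144.89 °C

T = 145 °C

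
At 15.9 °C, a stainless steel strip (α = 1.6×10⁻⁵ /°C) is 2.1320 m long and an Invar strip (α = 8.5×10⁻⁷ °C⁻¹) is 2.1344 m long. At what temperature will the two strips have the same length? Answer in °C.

T = 90.21 °C

Equal length when α₁L₁ΔT − α₂L₂ΔT = L₂ − L₁ = 2.40×10⁻³ m
α₁L₁ = 3.4112×10⁻⁵, α₂L₂ = 1.81424×10⁻⁶ → Δ(αL) = 3.229776×10⁻⁵ m/K
ΔT = 2.40×10⁻³ / 3.229776×10⁻⁵ = 74.3086 K, so T = 15.9 + 74.3086 = 90.2086 °C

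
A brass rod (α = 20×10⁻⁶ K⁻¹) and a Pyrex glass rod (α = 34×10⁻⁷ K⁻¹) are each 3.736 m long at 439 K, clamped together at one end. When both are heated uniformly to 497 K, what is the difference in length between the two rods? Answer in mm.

3.60 mm

ΔT = 58 K
brass: ΔL = 20×10⁻⁶ × 3.736 m × 58 = 4.3338×10⁻³ m = 4.3338 mm
Pyrex glass: ΔL = 34×10⁻⁷ × 3.736 m × 58 = 7.3674×10⁻⁴ m = 0.73674 mm
difference = 4.3338 − 0.73674 = 3.59706 mm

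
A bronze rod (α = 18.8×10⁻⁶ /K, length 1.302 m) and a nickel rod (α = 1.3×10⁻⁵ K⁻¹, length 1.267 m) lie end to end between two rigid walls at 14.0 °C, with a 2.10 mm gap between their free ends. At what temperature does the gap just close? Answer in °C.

Gap closes when ΔL₁ + ΔL₂ = 2.10 mm = 2.10×10⁻³ m
(α₁L₁ + α₂L₂)ΔT = g
α₁L₁ + α₂L₂ = 18.8×10⁻⁶×1.302 + 1.3×10⁻⁵×1.267 = 4.09486×10⁻⁵ m/K
ΔT = 2.10×10⁻³ / 4.09486×10⁻⁵ = 51.284 K
T = 14.0 + 51.284 = 65.284 °C

T = 65.3 °C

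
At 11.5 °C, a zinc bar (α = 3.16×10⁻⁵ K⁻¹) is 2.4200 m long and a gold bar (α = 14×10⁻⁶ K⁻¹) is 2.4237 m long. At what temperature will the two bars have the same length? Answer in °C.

T = 98.48 °C

L₁(1 + α₁ΔT) = L₂(1 + α₂ΔT) ⇒ ΔT = (L₂ − L₁)/(α₁L₁ − α₂L₂)
L₂ − L₁ = 2.4237 − 2.4200 = 3.70×10⁻³ m
α₁L₁ − α₂L₂ = 3.16×10⁻⁵×2.4200 − 14×10⁻⁶×2.4237 = 4.25402×10⁻⁵ m/K
ΔT = 3.70×10⁻³ / 4.25402×10⁻⁵ = 86.9766 K
T = 11.5 + 86.9766 = 98.4766 °C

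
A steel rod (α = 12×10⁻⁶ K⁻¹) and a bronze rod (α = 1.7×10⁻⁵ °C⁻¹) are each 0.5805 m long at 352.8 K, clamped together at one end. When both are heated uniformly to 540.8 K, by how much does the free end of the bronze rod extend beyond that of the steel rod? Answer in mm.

ΔT = 188.0 K
steel: ΔL = 12×10⁻⁶ × 0.5805 m × 188.0 = 1.3096×10⁻³ m = 1.3096 mm
bronze: ΔL = 1.7×10⁻⁵ × 0.5805 m × 188.0 = 1.8553×10⁻³ m = 1.8553 mm
difference = 1.8553 − 1.3096 = 0.5457 mm

0.546 mm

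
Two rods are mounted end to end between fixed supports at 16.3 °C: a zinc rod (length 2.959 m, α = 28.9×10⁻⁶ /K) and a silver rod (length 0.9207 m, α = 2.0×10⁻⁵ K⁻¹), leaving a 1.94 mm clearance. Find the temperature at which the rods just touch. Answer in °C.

Gap closes when ΔL₁ + ΔL₂ = 1.94 mm = 1.94×10⁻³ m
(α₁L₁ + α₂L₂)ΔT = g
α₁L₁ + α₂L₂ = 28.9×10⁻⁶×2.959 + 2.0×10⁻⁵×0.9207 = 1.039291×10⁻⁴ m/K
ΔT = 1.94×10⁻³ / 1.039291×10⁻⁴ = 18.667 K
T = 16.3 + 18.667 = 34.967 °C

T = 35.0 °C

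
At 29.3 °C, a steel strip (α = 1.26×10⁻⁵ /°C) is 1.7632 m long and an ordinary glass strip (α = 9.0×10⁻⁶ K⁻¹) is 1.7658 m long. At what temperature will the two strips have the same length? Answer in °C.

T = 440.4 °C

Equal length when α₁L₁ΔT − α₂L₂ΔT = L₂ − L₁ = 2.60×10⁻³ m
α₁L₁ = 2.221632×10⁻⁵, α₂L₂ = 1.58922×10⁻⁵ → Δ(αL) = 6.32412×10⁻⁶ m/K
ΔT = 2.60×10⁻³ / 6.32412×10⁻⁶ = 411.124 K, so T = 29.3 + 411.124 = 440.424 °C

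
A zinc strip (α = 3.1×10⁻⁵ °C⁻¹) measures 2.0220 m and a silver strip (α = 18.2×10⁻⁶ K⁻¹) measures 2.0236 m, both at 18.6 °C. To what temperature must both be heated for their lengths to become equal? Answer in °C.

Equal length when α₁L₁ΔT − α₂L₂ΔT = L₂ − L₁ = 1.60×10⁻³ m
α₁L₁ = 6.2682×10⁻⁵, α₂L₂ = 3.682952×10⁻⁵ → Δ(αL) = 2.585248×10⁻⁵ m/K
ΔT = 1.60×10⁻³ / 2.585248×10⁻⁵ = 61.8896 K, so T = 18.6 + 61.8896 = 80.4896 °C

T = 80.49 °C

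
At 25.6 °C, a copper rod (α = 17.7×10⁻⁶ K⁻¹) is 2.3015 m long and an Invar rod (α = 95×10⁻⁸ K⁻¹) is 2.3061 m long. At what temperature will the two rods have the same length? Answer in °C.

T = 144.9 °C

Equal length when α₁L₁ΔT − α₂L₂ΔT = L₂ − L₁ = 4.60×10⁻³ m
α₁L₁ = 4.073655×10⁻⁵, α₂L₂ = 2.190795×10⁻⁶ → Δ(αL) = 3.8545755×10⁻⁵ m/K
ΔT = 4.60×10⁻³ / 3.8545755×10⁻⁵ = 119.339 K, so T = 25.6 + 119.339 = 144.939 °C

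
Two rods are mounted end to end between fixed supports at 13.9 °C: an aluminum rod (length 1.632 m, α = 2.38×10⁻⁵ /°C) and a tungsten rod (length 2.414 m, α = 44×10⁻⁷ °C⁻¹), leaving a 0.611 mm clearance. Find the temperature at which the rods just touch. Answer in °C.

T = 26.3 °C

α₁L₁ = 3.88416×10⁻⁵ m/K, α₂L₂ = 1.06216×10⁻⁵ m/K → total 4.94632×10⁻⁵ m/K
ΔT = g/(α₁L₁+α₂L₂) = 6.11×10⁻⁴ / 4.94632×10⁻⁵ = 12.353 K
T = 13.9 + 12.353 = 26.253 °C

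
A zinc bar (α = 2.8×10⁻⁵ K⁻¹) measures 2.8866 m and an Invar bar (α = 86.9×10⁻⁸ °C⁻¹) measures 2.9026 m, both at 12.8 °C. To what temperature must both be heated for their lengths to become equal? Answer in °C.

T = 217.1 °C

L₁(1 + α₁ΔT) = L₂(1 + α₂ΔT) ⇒ ΔT = (L₂ − L₁)/(α₁L₁ − α₂L₂)
L₂ − L₁ = 2.9026 − 2.8866 = 1.60×10⁻² m
α₁L₁ − α₂L₂ = 2.8×10⁻⁵×2.8866 − 86.9×10⁻⁸×2.9026 = 7.83024406×10⁻⁵ m/K
ΔT = 1.60×10⁻² / 7.83024406×10⁻⁵ = 204.336 K
T = 12.8 + 204.336 = 217.136 °C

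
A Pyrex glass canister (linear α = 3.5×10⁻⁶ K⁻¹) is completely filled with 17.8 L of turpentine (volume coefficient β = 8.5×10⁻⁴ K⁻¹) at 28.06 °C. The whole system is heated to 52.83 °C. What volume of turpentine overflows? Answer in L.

The canister also expands: β_container ≈ 3α = 1.05×10⁻⁵ /K
Net overflow = V₀(β_liq − 3α_cont)ΔT
β − 3α = 8.50×10⁻⁴ − 1.05×10⁻⁵ = 8.395×10⁻⁴ /K; ΔT = 24.77 K
ΔV = 17.8 × 8.395×10⁻⁴ × 24.77 = 0.370 L

0.370 L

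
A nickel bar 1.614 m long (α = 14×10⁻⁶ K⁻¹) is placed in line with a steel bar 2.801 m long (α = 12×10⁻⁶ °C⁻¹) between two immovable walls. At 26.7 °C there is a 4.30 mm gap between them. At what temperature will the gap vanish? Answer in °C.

T = 103 °C

Gap closes when ΔL₁ + ΔL₂ = 4.30 mm = 4.30×10⁻³ m
(α₁L₁ + α₂L₂)ΔT = g
α₁L₁ + α₂L₂ = 14×10⁻⁶×1.614 + 12×10⁻⁶×2.801 = 5.6208×10⁻⁵ m/K
ΔT = 4.30×10⁻³ / 5.6208×10⁻⁵ = 76.50 K
T = 26.7 + 76.50 = 103.20 °C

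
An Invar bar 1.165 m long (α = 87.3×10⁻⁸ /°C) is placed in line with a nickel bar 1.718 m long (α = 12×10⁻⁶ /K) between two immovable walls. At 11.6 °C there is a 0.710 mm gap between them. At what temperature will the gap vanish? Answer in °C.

T = 44.4 °C

Gap closes when ΔL₁ + ΔL₂ = 0.710 mm = 7.10×10⁻⁴ m
(α₁L₁ + α₂L₂)ΔT = g
α₁L₁ + α₂L₂ = 87.3×10⁻⁸×1.165 + 12×10⁻⁶×1.718 = 2.1633045×10⁻⁵ m/K
ΔT = 7.10×10⁻⁴ / 2.1633045×10⁻⁵ = 32.820 K
T = 11.6 + 32.820 = 44.420 °C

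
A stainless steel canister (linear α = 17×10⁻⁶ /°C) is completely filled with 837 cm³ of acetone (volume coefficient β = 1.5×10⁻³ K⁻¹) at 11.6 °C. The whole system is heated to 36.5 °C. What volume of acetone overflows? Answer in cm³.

The canister also expands: β_container ≈ 3α = 5.1×10⁻⁵ /K
Net overflow = V₀(β_liq − 3α_cont)ΔT
β − 3α = 1.50×10⁻³ − 5.1×10⁻⁵ = 1.449×10⁻³ /K; ΔT = 24.9 K
ΔV = 837 × 1.449×10⁻³ × 24.9 = 30.2 cm³

30.2 cm³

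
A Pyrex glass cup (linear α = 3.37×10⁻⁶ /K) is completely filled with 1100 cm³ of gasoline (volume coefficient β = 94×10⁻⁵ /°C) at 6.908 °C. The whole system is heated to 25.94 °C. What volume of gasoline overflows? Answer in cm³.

19.5 cm³

The cup also expands: β_container ≈ 3α = 1.011×10⁻⁵ /K
Net overflow = V₀(β_liq − 3α_cont)ΔT
β − 3α = 9.40×10⁻⁴ − 1.011×10⁻⁵ = 9.2989×10⁻⁴ /K; ΔT = 19.032 K
ΔV = 1100 × 9.2989×10⁻⁴ × 19.032 = 19.5 cm³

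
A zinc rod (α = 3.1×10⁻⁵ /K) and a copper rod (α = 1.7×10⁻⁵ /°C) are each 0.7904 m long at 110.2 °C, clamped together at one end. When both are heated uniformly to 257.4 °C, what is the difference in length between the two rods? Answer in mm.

ΔT = 147.2 K
zinc: ΔL = 3.1×10⁻⁵ × 0.7904 m × 147.2 = 3.6068×10⁻³ m = 3.6068 mm
copper: ΔL = 1.7×10⁻⁵ × 0.7904 m × 147.2 = 1.9779×10⁻³ m = 1.9779 mm
difference = 3.6068 − 1.9779 = 1.6289 mm

1.63 mm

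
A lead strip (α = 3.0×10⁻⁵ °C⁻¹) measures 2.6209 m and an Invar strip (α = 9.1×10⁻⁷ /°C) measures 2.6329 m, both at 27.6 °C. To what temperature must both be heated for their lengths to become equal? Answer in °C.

L₁(1 + α₁ΔT) = L₂(1 + α₂ΔT) ⇒ ΔT = (L₂ − L₁)/(α₁L₁ − α₂L₂)
L₂ − L₁ = 2.6329 − 2.6209 = 1.20×10⁻² m
α₁L₁ − α₂L₂ = 3.0×10⁻⁵×2.6209 − 9.1×10⁻⁷×2.6329 = 7.6231061×10⁻⁵ m/K
ΔT = 1.20×10⁻² / 7.6231061×10⁻⁵ = 157.416 K
T = 27.6 + 157.416 = 185.016 °C

T = 185.0 °C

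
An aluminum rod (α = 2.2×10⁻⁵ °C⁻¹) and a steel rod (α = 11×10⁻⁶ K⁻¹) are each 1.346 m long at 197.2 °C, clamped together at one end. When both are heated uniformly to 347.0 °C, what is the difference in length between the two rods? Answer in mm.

2.22 mm

ΔT = 149.8 K
aluminum: ΔL = 2.2×10⁻⁵ × 1.346 m × 149.8 = 4.4359×10⁻³ m = 4.4359 mm
steel: ΔL = 11×10⁻⁶ × 1.346 m × 149.8 = 2.2179×10⁻³ m = 2.2179 mm
difference = 4.4359 − 2.2179 = 2.2180 mm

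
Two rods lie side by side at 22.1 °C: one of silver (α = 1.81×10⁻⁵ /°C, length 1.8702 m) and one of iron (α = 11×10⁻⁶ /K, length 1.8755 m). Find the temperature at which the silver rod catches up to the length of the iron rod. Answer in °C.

T = 423.0 °C

L₁(1 + α₁ΔT) = L₂(1 + α₂ΔT) ⇒ ΔT = (L₂ − L₁)/(α₁L₁ − α₂L₂)
L₂ − L₁ = 1.8755 − 1.8702 = 5.30×10⁻³ m
α₁L₁ − α₂L₂ = 1.81×10⁻⁵×1.8702 − 11×10⁻⁶×1.8755 = 1.322012×10⁻⁵ m/K
ΔT = 5.30×10⁻³ / 1.322012×10⁻⁵ = 400.904 K
T = 22.1 + 400.904 = 423.004 °C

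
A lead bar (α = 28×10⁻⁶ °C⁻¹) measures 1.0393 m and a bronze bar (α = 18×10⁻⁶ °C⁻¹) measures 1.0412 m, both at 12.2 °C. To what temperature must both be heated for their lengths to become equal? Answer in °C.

T = 195.6 °C

L₁(1 + α₁ΔT) = L₂(1 + α₂ΔT) ⇒ ΔT = (L₂ − L₁)/(α₁L₁ − α₂L₂)
L₂ − L₁ = 1.0412 − 1.0393 = 1.90×10⁻³ m
α₁L₁ − α₂L₂ = 28×10⁻⁶×1.0393 − 18×10⁻⁶×1.0412 = 1.03588×10⁻⁵ m/K
ΔT = 1.90×10⁻³ / 1.03588×10⁻⁵ = 183.419 K
T = 12.2 + 183.419 = 195.619 °C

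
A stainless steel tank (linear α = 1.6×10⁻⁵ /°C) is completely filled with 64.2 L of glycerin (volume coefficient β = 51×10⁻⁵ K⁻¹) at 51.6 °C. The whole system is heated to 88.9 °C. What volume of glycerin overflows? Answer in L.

1.11 L

The tank also expands: β_container ≈ 3α = 4.8×10⁻⁵ /K
Net overflow = V₀(β_liq − 3α_cont)ΔT
β − 3α = 5.10×10⁻⁴ − 4.8×10⁻⁵ = 4.62×10⁻⁴ /K; ΔT = 37.3 K
ΔV = 64.2 × 4.62×10⁻⁴ × 37.3 = 1.11 L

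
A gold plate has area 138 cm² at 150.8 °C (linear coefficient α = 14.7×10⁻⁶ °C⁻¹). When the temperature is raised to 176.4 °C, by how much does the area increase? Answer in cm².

Area coefficient ≈ 2α; |ΔT| = 25.6 K
ΔA = 2αA₀ΔT = 2(14.7×10⁻⁶)(138)(25.6) = 0.104 cm²

ΔA = 0.104 cm²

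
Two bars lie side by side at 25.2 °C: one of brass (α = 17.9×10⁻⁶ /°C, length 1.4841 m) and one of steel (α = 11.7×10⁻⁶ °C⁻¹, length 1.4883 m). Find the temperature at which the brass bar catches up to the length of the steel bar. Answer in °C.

T = 484.1 °C

L₁(1 + α₁ΔT) = L₂(1 + α₂ΔT) ⇒ ΔT = (L₂ − L₁)/(α₁L₁ − α₂L₂)
L₂ − L₁ = 1.4883 − 1.4841 = 4.20×10⁻³ m
α₁L₁ − α₂L₂ = 17.9×10⁻⁶×1.4841 − 11.7×10⁻⁶×1.4883 = 9.15228×10⁻⁶ m/K
ΔT = 4.20×10⁻³ / 9.15228×10⁻⁶ = 458.902 K
T = 25.2 + 458.902 = 484.102 °C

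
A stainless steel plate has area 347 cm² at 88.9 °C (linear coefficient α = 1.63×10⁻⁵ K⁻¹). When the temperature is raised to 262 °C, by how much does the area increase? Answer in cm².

Area coefficient ≈ 2α; |ΔT| = 173.1 K
ΔA = 2αA₀ΔT = 2(1.63×10⁻⁵)(347)(173.1) = 1.96 cm²

ΔA = 1.96 cm²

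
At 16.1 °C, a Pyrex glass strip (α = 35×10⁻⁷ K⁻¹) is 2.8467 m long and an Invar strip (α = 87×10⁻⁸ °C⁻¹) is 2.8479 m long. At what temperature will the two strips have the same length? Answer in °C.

T = 176.4 °C

L₁(1 + α₁ΔT) = L₂(1 + α₂ΔT) ⇒ ΔT = (L₂ − L₁)/(α₁L₁ − α₂L₂)
L₂ − L₁ = 2.8479 − 2.8467 = 1.20×10⁻³ m
α₁L₁ − α₂L₂ = 35×10⁻⁷×2.8467 − 87×10⁻⁸×2.8479 = 7.485777×10⁻⁶ m/K
ΔT = 1.20×10⁻³ / 7.485777×10⁻⁶ = 160.304 K
T = 16.1 + 160.304 = 176.404 °C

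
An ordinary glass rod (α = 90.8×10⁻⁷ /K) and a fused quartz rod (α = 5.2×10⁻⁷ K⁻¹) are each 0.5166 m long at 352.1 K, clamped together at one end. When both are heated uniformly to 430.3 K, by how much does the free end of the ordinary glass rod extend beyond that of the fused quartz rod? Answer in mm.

0.346 mm

ΔT = 78.2 K
ordinary glass: ΔL = 90.8×10⁻⁷ × 0.5166 m × 78.2 = 3.6681×10⁻⁴ m = 0.36681 mm
fused quartz: ΔL = 5.2×10⁻⁷ × 0.5166 m × 78.2 = 2.1007×10⁻⁵ m = 0.021007 mm
difference = 0.36681 − 0.021007 = 0.345803 mm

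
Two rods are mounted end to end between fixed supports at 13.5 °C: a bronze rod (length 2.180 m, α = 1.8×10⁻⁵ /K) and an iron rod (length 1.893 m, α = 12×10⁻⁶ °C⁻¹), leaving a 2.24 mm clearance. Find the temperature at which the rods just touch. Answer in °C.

T = 49.7 °C

α₁L₁ = 3.924×10⁻⁵ m/K, α₂L₂ = 2.2716×10⁻⁵ m/K → total 6.1956×10⁻⁵ m/K
ΔT = g/(α₁L₁+α₂L₂) = 2.24×10⁻³ / 6.1956×10⁻⁵ = 36.155 K
T = 13.5 + 36.155 = 49.655 °C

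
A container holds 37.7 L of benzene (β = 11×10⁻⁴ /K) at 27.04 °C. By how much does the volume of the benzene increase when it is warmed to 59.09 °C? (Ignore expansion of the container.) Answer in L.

|ΔT| = |59.09 − 27.04| = 32.05 K
ΔV = βV₀ΔT = (11×10⁻⁴)(37.7)(32.05) = 1.33 L

ΔV = 1.33 L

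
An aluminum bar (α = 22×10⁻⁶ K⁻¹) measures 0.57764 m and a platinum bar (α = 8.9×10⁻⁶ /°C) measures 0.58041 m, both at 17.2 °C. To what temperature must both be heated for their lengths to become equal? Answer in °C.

Equal length when α₁L₁ΔT − α₂L₂ΔT = L₂ − L₁ = 2.77×10⁻³ m
α₁L₁ = 1.270808×10⁻⁵, α₂L₂ = 5.165649×10⁻⁶ → Δ(αL) = 7.542431×10⁻⁶ m/K
ΔT = 2.77×10⁻³ / 7.542431×10⁻⁶ = 367.256 K, so T = 17.2 + 367.256 = 384.456 °C

T = 384.5 °C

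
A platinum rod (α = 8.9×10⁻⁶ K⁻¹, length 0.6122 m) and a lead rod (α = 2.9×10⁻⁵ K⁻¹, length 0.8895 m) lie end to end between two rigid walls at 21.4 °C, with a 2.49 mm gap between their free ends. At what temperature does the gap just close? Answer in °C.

T = 101 °C

α₁L₁ = 5.44858×10⁻⁶ m/K, α₂L₂ = 2.57955×10⁻⁵ m/K → total 3.124408×10⁻⁵ m/K
ΔT = g/(α₁L₁+α₂L₂) = 2.49×10⁻³ / 3.124408×10⁻⁵ = 79.70 K
T = 21.4 + 79.70 = 101.10 °C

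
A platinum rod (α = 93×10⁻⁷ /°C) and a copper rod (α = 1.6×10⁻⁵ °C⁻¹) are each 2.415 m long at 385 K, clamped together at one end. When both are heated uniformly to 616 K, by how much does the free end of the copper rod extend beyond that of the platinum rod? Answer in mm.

ΔT = 231 K
platinum: ΔL = 93×10⁻⁷ × 2.415 m × 231 = 5.1881×10⁻³ m = 5.1881 mm
copper: ΔL = 1.6×10⁻⁵ × 2.415 m × 231 = 8.9258×10⁻³ m = 8.9258 mm
difference = 8.9258 − 5.1881 = 3.7377 mm

3.74 mm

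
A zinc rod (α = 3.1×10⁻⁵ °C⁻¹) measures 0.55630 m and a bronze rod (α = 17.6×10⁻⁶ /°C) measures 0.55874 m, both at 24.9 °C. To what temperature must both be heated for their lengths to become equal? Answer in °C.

T = 354.1 °C

L₁(1 + α₁ΔT) = L₂(1 + α₂ΔT) ⇒ ΔT = (L₂ − L₁)/(α₁L₁ − α₂L₂)
L₂ − L₁ = 0.55874 − 0.55630 = 2.44×10⁻³ m
α₁L₁ − α₂L₂ = 3.1×10⁻⁵×0.55630 − 17.6×10⁻⁶×0.55874 = 7.411476×10⁻⁶ m/K
ΔT = 2.44×10⁻³ / 7.411476×10⁻⁶ = 329.219 K
T = 24.9 + 329.219 = 354.119 °C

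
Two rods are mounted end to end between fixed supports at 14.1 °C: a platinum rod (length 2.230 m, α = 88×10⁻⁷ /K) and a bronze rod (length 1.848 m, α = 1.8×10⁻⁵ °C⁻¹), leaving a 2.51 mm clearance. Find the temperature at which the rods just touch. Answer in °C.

Gap closes when ΔL₁ + ΔL₂ = 2.51 mm = 2.51×10⁻³ m
(α₁L₁ + α₂L₂)ΔT = g
α₁L₁ + α₂L₂ = 88×10⁻⁷×2.230 + 1.8×10⁻⁵×1.848 = 5.2888×10⁻⁵ m/K
ΔT = 2.51×10⁻³ / 5.2888×10⁻⁵ = 47.459 K
T = 14.1 + 47.459 = 61.559 °C

T = 61.6 °C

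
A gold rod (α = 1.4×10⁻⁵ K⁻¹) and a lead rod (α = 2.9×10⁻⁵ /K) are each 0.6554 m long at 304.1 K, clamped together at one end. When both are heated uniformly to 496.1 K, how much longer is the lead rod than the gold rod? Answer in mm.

1.89 mm

ΔT = 192.0 K
gold: ΔL = 1.4×10⁻⁵ × 0.6554 m × 192.0 = 1.7617×10⁻³ m = 1.7617 mm
lead: ΔL = 2.9×10⁻⁵ × 0.6554 m × 192.0 = 3.6493×10⁻³ m = 3.6493 mm
difference = 3.6493 − 1.7617 = 1.8876 mm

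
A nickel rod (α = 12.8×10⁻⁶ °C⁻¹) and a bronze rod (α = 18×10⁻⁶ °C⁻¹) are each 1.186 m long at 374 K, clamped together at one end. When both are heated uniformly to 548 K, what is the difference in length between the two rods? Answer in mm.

ΔT = 174 K
nickel: ΔL = 12.8×10⁻⁶ × 1.186 m × 174 = 2.6415×10⁻³ m = 2.6415 mm
bronze: ΔL = 18×10⁻⁶ × 1.186 m × 174 = 3.7146×10⁻³ m = 3.7146 mm
difference = 3.7146 − 2.6415 = 1.0731 mm

1.07 mm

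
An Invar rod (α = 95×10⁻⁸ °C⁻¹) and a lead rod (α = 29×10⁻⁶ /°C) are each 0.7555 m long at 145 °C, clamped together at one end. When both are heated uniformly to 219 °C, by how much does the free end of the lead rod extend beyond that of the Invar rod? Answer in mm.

ΔT = 74 K
Invar: ΔL = 95×10⁻⁸ × 0.7555 m × 74 = 5.3112×10⁻⁵ m = 0.053112 mm
lead: ΔL = 29×10⁻⁶ × 0.7555 m × 74 = 1.6213×10⁻³ m = 1.6213 mm
difference = 1.6213 − 0.053112 = 1.568188 mm

1.57 mm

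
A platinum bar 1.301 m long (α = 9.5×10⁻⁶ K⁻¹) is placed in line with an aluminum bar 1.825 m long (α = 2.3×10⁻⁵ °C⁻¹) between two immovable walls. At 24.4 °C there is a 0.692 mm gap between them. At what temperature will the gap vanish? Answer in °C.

T = 37.1 °C

α₁L₁ = 1.23595×10⁻⁵ m/K, α₂L₂ = 4.1975×10⁻⁵ m/K → total 5.43345×10⁻⁵ m/K
ΔT = g/(α₁L₁+α₂L₂) = 6.92×10⁻⁴ / 5.43345×10⁻⁵ = 12.736 K
T = 24.4 + 12.736 = 37.136 °C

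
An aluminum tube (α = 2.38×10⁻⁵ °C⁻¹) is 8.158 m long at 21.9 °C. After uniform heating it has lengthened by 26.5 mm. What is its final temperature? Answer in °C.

T = 158 °C

ΔL = αL₀ΔT ⇒ ΔT = ΔL / (αL₀)
ΔT = 26.5×10⁻³ m / (2.38×10⁻⁵ × 8.158 m) = 136.49 K
T = 21.9 + 136.49 = 158.39 °C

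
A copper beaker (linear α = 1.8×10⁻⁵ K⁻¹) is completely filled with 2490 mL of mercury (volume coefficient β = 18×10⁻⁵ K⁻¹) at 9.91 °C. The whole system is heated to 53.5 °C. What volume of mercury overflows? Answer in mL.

13.7 mL

The beaker also expands: β_container ≈ 3α = 5.4×10⁻⁵ /K
Net overflow = V₀(β_liq − 3α_cont)ΔT
β − 3α = 1.80×10⁻⁴ − 5.4×10⁻⁵ = 1.26×10⁻⁴ /K; ΔT = 43.59 K
ΔV = 2490 × 1.26×10⁻⁴ × 43.59 = 13.7 mL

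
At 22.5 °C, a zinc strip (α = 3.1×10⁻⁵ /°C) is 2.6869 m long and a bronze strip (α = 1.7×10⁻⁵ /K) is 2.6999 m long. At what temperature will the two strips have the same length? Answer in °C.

T = 370.1 °C

Equal length when α₁L₁ΔT − α₂L₂ΔT = L₂ − L₁ = 1.30×10⁻² m
α₁L₁ = 8.32939×10⁻⁵, α₂L₂ = 4.58983×10⁻⁵ → Δ(αL) = 3.73956×10⁻⁵ m/K
ΔT = 1.30×10⁻² / 3.73956×10⁻⁵ = 347.634 K, so T = 22.5 + 347.634 = 370.134 °C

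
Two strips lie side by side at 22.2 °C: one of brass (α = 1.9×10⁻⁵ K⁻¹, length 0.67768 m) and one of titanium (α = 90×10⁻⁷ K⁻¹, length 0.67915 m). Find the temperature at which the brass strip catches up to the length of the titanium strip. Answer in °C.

T = 239.5 °C

Equal length when α₁L₁ΔT − α₂L₂ΔT = L₂ − L₁ = 1.47×10⁻³ m
α₁L₁ = 1.287592×10⁻⁵, α₂L₂ = 6.11235×10⁻⁶ → Δ(αL) = 6.76357×10⁻⁶ m/K
ΔT = 1.47×10⁻³ / 6.76357×10⁻⁶ = 217.341 K, so T = 22.2 + 217.341 = 239.541 °C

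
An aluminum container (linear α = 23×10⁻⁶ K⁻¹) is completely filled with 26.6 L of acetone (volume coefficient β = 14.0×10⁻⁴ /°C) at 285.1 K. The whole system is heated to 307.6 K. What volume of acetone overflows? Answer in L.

0.797 L

The container also expands: β_container ≈ 3α = 6.9×10⁻⁵ /K
Net overflow = V₀(β_liq − 3α_cont)ΔT
β − 3α = 1.40×10⁻³ − 6.9×10⁻⁵ = 1.331×10⁻³ /K; ΔT = 22.5 K
ΔV = 26.6 × 1.331×10⁻³ × 22.5 = 0.797 L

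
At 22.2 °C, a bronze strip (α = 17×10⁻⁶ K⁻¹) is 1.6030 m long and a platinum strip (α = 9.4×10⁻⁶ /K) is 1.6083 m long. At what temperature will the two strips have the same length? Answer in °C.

Equal length when α₁L₁ΔT − α₂L₂ΔT = L₂ − L₁ = 5.30×10⁻³ m
α₁L₁ = 2.7251×10⁻⁵, α₂L₂ = 1.511802×10⁻⁵ → Δ(αL) = 1.213298×10⁻⁵ m/K
ΔT = 5.30×10⁻³ / 1.213298×10⁻⁵ = 436.826 K, so T = 22.2 + 436.826 = 459.026 °C

T = 459.0 °C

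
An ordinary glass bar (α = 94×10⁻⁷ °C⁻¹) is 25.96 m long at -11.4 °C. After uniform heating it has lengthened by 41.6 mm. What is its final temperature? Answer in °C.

T = 159 °C

ΔL = αL₀ΔT ⇒ ΔT = ΔL / (αL₀)
ΔT = 41.6×10⁻³ m / (94×10⁻⁷ × 25.96 m) = 170.48 K
T = -11.4 + 170.48 = 159.08 °C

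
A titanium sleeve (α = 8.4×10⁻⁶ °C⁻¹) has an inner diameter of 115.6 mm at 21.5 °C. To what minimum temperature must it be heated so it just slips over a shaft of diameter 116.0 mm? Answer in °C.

T = 433 °C

Required Δd = 116.0 − 115.6 = 0.4 mm
Δd = αd₀ΔT ⇒ ΔT = Δd/(αd₀) = 0.4 / (8.4×10⁻⁶ × 115.6) = 411.93 K
T_min = 21.5 + 411.93 = 433.43 °C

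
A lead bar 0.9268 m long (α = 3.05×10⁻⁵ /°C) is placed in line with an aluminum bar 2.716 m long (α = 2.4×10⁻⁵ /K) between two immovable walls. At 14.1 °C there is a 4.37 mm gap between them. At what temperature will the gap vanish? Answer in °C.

T = 60.9 °C

Gap closes when ΔL₁ + ΔL₂ = 4.37 mm = 4.37×10⁻³ m
(α₁L₁ + α₂L₂)ΔT = g
α₁L₁ + α₂L₂ = 3.05×10⁻⁵×0.9268 + 2.4×10⁻⁵×2.716 = 9.34514×10⁻⁵ m/K
ΔT = 4.37×10⁻³ / 9.34514×10⁻⁵ = 46.762 K
T = 14.1 + 46.762 = 60.862 °C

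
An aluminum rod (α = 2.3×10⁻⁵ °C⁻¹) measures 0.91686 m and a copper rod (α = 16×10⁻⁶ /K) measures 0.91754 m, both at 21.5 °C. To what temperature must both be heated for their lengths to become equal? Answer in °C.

T = 127.6 °C

Equal length when α₁L₁ΔT − α₂L₂ΔT = L₂ − L₁ = 6.80×10⁻⁴ m
α₁L₁ = 2.108778×10⁻⁵, α₂L₂ = 1.468064×10⁻⁵ → Δ(αL) = 6.40714×10⁻⁶ m/K
ΔT = 6.80×10⁻⁴ / 6.40714×10⁻⁶ = 106.132 K, so T = 21.5 + 106.132 = 127.632 °C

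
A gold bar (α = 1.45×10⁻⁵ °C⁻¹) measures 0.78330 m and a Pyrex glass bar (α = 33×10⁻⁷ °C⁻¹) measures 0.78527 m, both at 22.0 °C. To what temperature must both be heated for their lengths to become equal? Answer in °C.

T = 246.7 °C

L₁(1 + α₁ΔT) = L₂(1 + α₂ΔT) ⇒ ΔT = (L₂ − L₁)/(α₁L₁ − α₂L₂)
L₂ − L₁ = 0.78527 − 0.78330 = 1.97×10⁻³ m
α₁L₁ − α₂L₂ = 1.45×10⁻⁵×0.78330 − 33×10⁻⁷×0.78527 = 8.766459×10⁻⁶ m/K
ΔT = 1.97×10⁻³ / 8.766459×10⁻⁶ = 224.720 K
T = 22.0 + 224.720 = 246.720 °C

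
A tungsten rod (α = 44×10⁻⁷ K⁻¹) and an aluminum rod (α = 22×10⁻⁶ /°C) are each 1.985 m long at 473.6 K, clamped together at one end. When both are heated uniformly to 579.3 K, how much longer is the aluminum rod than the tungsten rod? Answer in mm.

3.69 mm

ΔT = 105.7 K
tungsten: ΔL = 44×10⁻⁷ × 1.985 m × 105.7 = 9.2318×10⁻⁴ m = 0.92318 mm
aluminum: ΔL = 22×10⁻⁶ × 1.985 m × 105.7 = 4.6159×10⁻³ m = 4.6159 mm
difference = 4.6159 − 0.92318 = 3.69272 mm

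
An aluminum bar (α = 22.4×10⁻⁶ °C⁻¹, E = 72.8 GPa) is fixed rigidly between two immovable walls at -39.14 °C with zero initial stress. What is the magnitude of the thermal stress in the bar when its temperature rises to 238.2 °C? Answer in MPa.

σ = 452 MPa

Fully constrained: the free strain ε = αΔT is blocked, so σ = Eε = EαΔT.
|ΔT| = 277.34 K
σ = 72.8×10⁹ × 22.4×10⁻⁶ × 277.34 = 4.52×10⁸ Pa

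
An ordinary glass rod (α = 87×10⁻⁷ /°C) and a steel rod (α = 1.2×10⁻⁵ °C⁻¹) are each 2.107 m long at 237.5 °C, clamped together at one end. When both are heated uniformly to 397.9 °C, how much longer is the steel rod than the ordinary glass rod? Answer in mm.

1.12 mm

ΔT = 160.4 K
ordinary glass: ΔL = 87×10⁻⁷ × 2.107 m × 160.4 = 2.9403×10⁻³ m = 2.9403 mm
steel: ΔL = 1.2×10⁻⁵ × 2.107 m × 160.4 = 4.0556×10⁻³ m = 4.0556 mm
difference = 4.0556 − 2.9403 = 1.1153 mm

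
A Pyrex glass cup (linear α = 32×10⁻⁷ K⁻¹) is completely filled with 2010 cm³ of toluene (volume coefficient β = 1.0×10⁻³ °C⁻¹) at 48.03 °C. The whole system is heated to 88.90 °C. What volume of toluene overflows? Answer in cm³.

81.4 cm³

The cup also expands: β_container ≈ 3α = 9.6×10⁻⁶ /K
Net overflow = V₀(β_liq − 3α_cont)ΔT
β − 3α = 1.00×10⁻³ − 9.6×10⁻⁶ = 9.904×10⁻⁴ /K; ΔT = 40.87 K
ΔV = 2010 × 9.904×10⁻⁴ × 40.87 = 81.4 cm³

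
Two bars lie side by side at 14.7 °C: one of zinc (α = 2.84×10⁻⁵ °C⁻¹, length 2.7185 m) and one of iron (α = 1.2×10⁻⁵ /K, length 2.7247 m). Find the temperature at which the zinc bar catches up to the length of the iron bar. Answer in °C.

T = 154.0 °C

L₁(1 + α₁ΔT) = L₂(1 + α₂ΔT) ⇒ ΔT = (L₂ − L₁)/(α₁L₁ − α₂L₂)
L₂ − L₁ = 2.7247 − 2.7185 = 6.20×10⁻³ m
α₁L₁ − α₂L₂ = 2.84×10⁻⁵×2.7185 − 1.2×10⁻⁵×2.7247 = 4.4509×10⁻⁵ m/K
ΔT = 6.20×10⁻³ / 4.4509×10⁻⁵ = 139.298 K
T = 14.7 + 139.298 = 153.998 °C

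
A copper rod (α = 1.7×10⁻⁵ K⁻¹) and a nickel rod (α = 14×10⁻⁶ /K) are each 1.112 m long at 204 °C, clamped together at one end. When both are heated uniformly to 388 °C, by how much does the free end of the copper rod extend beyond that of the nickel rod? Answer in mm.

0.614 mm

ΔT = 184 K
copper: ΔL = 1.7×10⁻⁵ × 1.112 m × 184 = 3.4783×10⁻³ m = 3.4783 mm
nickel: ΔL = 14×10⁻⁶ × 1.112 m × 184 = 2.8645×10⁻³ m = 2.8645 mm
difference = 3.4783 − 2.8645 = 0.6138 mm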